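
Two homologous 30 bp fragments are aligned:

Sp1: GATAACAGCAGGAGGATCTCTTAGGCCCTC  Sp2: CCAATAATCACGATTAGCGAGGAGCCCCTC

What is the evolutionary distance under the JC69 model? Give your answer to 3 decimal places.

0.824

The sequences differ at 15 of 30 sites, so p = 15/30 = 0.5.
d = −(3/4) ln(1 − 4p/3) = −0.75 ln(1 − 0.666667) = −0.75 ln(0.333333)
  = −0.75 × (-1.098613) = 0.823960 substitutions/site.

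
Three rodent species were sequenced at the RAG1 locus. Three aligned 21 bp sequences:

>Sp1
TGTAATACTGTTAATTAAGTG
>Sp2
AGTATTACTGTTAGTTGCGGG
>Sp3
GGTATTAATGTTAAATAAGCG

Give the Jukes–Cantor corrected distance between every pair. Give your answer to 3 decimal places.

d(Sp1,Sp2) = 0.360, d(Sp1,Sp3) = 0.286, d(Sp2,Sp3) = 0.441

Sp1–Sp2: 6/21 sites differ → p ≈ 0.285714, d = −0.75 ln(1 − 0.380952) = 0.359679 ≈ 0.360.
Sp1–Sp3: 5/21 sites differ → p ≈ 0.238095, d = −0.75 ln(1 − 0.31746) = 0.286451 ≈ 0.286.
Sp2–Sp3: 7/21 sites differ → p ≈ 0.333333, d = −0.75 ln(1 − 0.444444) = 0.440839 ≈ 0.441.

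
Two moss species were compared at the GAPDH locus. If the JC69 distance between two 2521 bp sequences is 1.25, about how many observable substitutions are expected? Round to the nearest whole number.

1534

Invert JC69: p = (3/4)(1 − e^(−4d/3)) = 0.75 × (1 − e^(-1.666667)) = 0.75 × (1 − 0.188876) = 0.608343.
Expected differing sites = pL ≈ 0.608343 × 2521 = 1533.632703 ≈ 1534.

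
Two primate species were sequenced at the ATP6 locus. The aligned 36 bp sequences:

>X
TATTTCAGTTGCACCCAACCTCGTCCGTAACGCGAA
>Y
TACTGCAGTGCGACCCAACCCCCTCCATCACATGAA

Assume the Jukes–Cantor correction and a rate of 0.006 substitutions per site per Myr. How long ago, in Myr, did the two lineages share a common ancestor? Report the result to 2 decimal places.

32.70

The sequences differ at 11 of 36 sites, so p = 11/36 ≈ 0.305556.
d = −(3/4) ln(1 − 4p/3) = −0.75 ln(1 − 0.407408) = −0.75 ln(0.592592)
  = −0.75 × (-0.523249) = 0.392437 substitutions/site.
Under a molecular clock d = 2μt, so t = d/(2μ) = 0.392437 / (2 × 0.006) = 32.70 Myr.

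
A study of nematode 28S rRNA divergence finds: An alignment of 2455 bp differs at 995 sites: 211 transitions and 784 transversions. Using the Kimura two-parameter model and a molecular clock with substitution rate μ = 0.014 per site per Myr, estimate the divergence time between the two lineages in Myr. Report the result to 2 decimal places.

21.16

P = 211/2455 ≈ 0.085947 and Q = 784/2455 ≈ 0.319348.
Under the Kimura two-parameter model, d = −½ ln(1 − 2P − Q) − ¼ ln(1 − 2Q).
1 − 2P − Q = 0.508758, giving −½ ln(0.508758) = 0.337891.
1 − 2Q = 0.361304, giving −¼ ln(0.361304) = 0.254509.
d = 0.337891 + 0.254509 = 0.592400.
Under a molecular clock d = 2μt, so t = d/(2μ) = 0.592400 / (2 × 0.014) = 21.16 Myr.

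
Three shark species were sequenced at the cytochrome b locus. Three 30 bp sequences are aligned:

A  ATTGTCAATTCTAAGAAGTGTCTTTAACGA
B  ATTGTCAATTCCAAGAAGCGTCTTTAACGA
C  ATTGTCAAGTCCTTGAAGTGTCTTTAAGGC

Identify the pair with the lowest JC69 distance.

A–B: 2/30 differ, p = 0.067, d = 0.070.
A–C: 6/30 differ, p = 0.200, d = 0.233.
B–C: 6/30 differ, p = 0.200, d = 0.233.
The smallest distance is between A and B.

A and B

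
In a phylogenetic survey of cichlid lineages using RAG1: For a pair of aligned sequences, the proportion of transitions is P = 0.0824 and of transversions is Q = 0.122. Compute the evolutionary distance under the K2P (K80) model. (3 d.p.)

Under the Kimura two-parameter model, d = −½ ln(1 − 2P − Q) − ¼ ln(1 − 2Q).
1 − 2P − Q = 0.7132, giving −½ ln(0.7132) = 0.168997.
1 − 2Q = 0.756, giving −¼ ln(0.756) = 0.069928.
d = 0.168997 + 0.069928 = 0.238925.

0.239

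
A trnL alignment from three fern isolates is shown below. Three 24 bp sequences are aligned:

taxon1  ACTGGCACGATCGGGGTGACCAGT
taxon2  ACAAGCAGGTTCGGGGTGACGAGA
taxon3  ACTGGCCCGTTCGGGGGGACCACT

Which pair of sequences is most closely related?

taxon1 and taxon3

taxon1–taxon2: 6/24 differ, p = 0.250, d = 0.304.
taxon1–taxon3: 4/24 differ, p = 0.167, d = 0.188.
taxon2–taxon3: 8/24 differ, p = 0.333, d = 0.441.
The smallest distance is between taxon1 and taxon3.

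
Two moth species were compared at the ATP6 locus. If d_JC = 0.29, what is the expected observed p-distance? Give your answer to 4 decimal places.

0.2405

p = (3/4)(1 − e^(−4d/3)) = 0.75 × (1 − e^(-0.386667)) = 0.75 × (1 − 0.679317) = 0.240512.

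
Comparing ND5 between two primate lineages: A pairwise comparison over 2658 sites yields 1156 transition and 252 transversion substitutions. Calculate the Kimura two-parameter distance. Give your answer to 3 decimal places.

P = 1156/2658 ≈ 0.434913 and Q = 252/2658 ≈ 0.094808.
Under the Kimura two-parameter model, d = −½ ln(1 − 2P − Q) − ¼ ln(1 − 2Q).
1 − 2P − Q = 0.035366, giving −½ ln(0.035366) = 1.671002.
1 − 2Q = 0.810384, giving −¼ ln(0.810384) = 0.052562.
d = 1.671002 + 0.052562 = 1.723564.

1.724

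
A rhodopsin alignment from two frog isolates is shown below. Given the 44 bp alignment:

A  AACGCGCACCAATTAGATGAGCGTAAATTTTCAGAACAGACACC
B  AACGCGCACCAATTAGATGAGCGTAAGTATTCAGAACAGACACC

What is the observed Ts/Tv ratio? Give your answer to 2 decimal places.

1.00

Transitions are A↔G and C↔T; transversions are all other mismatches.
Transitions: 1. Transversions: 1.
R = 1/1 = 1.00.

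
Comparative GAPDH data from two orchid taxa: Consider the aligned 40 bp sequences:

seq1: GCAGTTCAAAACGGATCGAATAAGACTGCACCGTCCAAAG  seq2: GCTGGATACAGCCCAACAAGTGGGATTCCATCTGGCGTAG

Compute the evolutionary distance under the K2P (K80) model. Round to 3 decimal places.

Of 40 sites, 9 differences are transitions and 12 are transversions, so P = 9/40 = 0.225 and Q = 12/40 = 0.3.
Under the Kimura two-parameter model, d = −½ ln(1 − 2P − Q) − ¼ ln(1 − 2Q).
1 − 2P − Q = 0.25, giving −½ ln(0.25) = 0.693147.
1 − 2Q = 0.4, giving −¼ ln(0.4) = 0.229073.
d = 0.693147 + 0.229073 = 0.922220.

0.922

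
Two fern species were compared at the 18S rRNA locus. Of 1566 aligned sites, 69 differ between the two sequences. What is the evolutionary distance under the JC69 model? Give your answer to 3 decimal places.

p = 69/1566 ≈ 0.044061.
d = −(3/4) ln(1 − 4p/3) = −0.75 ln(1 − 0.058748) = −0.75 ln(0.941252)
  = −0.75 × (-0.060544) = 0.045408 substitutions/site.

0.045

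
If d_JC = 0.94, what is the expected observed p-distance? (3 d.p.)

p = (3/4)(1 − e^(−4d/3)) = 0.75 × (1 − e^(-1.253333)) = 0.75 × (1 − 0.285551) = 0.535837.

0.536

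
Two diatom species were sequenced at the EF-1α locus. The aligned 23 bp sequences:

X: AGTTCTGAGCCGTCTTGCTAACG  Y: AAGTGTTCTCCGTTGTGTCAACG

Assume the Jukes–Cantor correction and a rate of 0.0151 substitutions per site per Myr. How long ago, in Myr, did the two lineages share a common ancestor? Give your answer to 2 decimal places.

The sequences differ at 10 of 23 sites (2, 3, 5, 7, 8, 9, 14, 15, 18, 19), so p = 10/23 ≈ 0.434783.
d = −(3/4) ln(1 − 4p/3) = −0.75 ln(1 − 0.579711) = −0.75 ln(0.420289)
  = −0.75 × (-0.866813) = 0.650110 substitutions/site.
Under a molecular clock d = 2μt, so t = d/(2μ) = 0.650110 / (2 × 0.0151) = 21.53 Myr.

21.53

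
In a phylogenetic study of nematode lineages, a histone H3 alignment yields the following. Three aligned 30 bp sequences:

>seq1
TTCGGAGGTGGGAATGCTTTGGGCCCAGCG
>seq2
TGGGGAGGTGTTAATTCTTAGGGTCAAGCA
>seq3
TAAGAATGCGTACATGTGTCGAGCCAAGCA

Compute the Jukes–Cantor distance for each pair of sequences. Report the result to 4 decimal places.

d(seq1,seq2) = 0.3831, d(seq1,seq3) = 0.7301, d(seq2,seq3) = 0.6467

seq1–seq2: 9/30 sites differ → p = 0.3, d = −0.75 ln(1 − 0.4) = 0.383119 ≈ 0.3831.
seq1–seq3: 14/30 sites differ → p ≈ 0.466667, d = −0.75 ln(1 − 0.622223) = 0.730088 ≈ 0.7301.
seq2–seq3: 13/30 sites differ → p ≈ 0.433333, d = −0.75 ln(1 − 0.577777) = 0.646666 ≈ 0.6467.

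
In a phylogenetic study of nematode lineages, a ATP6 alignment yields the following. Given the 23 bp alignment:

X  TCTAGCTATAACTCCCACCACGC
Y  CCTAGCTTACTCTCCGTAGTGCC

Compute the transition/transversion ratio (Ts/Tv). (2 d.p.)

Transitions are A↔G and C↔T; transversions are all other mismatches.
Transitions: 1. Transversions: 11.
R = 1/11 = 0.090909… ≈ 0.09 (to 2 d.p.).

0.09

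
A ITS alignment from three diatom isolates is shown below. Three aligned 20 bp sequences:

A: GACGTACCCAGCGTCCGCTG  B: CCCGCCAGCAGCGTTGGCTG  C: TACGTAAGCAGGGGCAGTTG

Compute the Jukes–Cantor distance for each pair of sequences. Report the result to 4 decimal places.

d(A,B) = 0.5716, d(A,C) = 0.4715, d(B,C) = 0.6872

A–B: 8/20 sites differ → p = 0.4, d = −0.75 ln(1 − 0.533333) = 0.571605 ≈ 0.5716.
A–C: 7/20 sites differ → p = 0.35, d = −0.75 ln(1 − 0.466667) = 0.471457 ≈ 0.4715.
B–C: 9/20 sites differ → p = 0.45, d = −0.75 ln(1 − 0.6) = 0.687218 ≈ 0.6872.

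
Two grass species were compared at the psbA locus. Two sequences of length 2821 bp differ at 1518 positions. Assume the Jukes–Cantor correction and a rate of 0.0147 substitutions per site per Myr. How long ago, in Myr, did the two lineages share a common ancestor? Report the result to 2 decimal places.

p = 1518/2821 ≈ 0.538107.
d = −(3/4) ln(1 − 4p/3) = −0.75 ln(1 − 0.717476) = −0.75 ln(0.282524)
  = −0.75 × (-1.263992) = 0.947994 substitutions/site.
Under a molecular clock d = 2μt, so t = d/(2μ) = 0.947994 / (2 × 0.0147) = 32.24 Myr.

32.24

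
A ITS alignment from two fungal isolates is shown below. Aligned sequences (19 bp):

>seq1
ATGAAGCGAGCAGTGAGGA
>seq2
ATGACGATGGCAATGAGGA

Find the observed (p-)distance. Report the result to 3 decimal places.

The sequences differ at 5 of 19 positions (sites 5, 7, 8, 9, 13).
p = 5/19 = 0.263157… ≈ 0.263 (to 3 d.p.).

0.263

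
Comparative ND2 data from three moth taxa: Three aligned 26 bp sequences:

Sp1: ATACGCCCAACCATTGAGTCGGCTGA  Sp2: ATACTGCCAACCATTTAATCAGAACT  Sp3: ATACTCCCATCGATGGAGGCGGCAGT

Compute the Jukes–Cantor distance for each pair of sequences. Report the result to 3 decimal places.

Sp1–Sp2: 9/26 sites differ → p ≈ 0.346154, d = −0.75 ln(1 − 0.461539) = 0.464280 ≈ 0.464.
Sp1–Sp3: 7/26 sites differ → p ≈ 0.269231, d = −0.75 ln(1 − 0.358975) = 0.333515 ≈ 0.334.
Sp2–Sp3: 10/26 sites differ → p ≈ 0.384615, d = −0.75 ln(1 − 0.51282) = 0.539341 ≈ 0.539.

d(Sp1,Sp2) = 0.464, d(Sp1,Sp3) = 0.334, d(Sp2,Sp3) = 0.539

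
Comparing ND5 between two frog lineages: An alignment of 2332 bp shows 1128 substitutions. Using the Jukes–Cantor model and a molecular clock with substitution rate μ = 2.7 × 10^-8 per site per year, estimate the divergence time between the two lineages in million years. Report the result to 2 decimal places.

14.38

p = 1128/2332 ≈ 0.483705.
d = −(3/4) ln(1 − 4p/3) = −0.75 ln(1 − 0.64494) = −0.75 ln(0.35506)
  = −0.75 × (-1.035468) = 0.776601 substitutions/site.
Under a molecular clock d = 2μt, so t = d/(2μ) = 0.776601 / (2 × 2.7 × 10^-8) = 14.38 million years.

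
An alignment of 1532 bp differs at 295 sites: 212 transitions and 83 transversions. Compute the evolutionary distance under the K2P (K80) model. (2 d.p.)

P = 212/1532 ≈ 0.138381 and Q = 83/1532 ≈ 0.054178.
Under the Kimura two-parameter model, d = −½ ln(1 − 2P − Q) − ¼ ln(1 − 2Q).
1 − 2P − Q = 0.66906, giving −½ ln(0.66906) = 0.200941.
1 − 2Q = 0.891644, giving −¼ ln(0.891644) = 0.028672.
d = 0.200941 + 0.028672 = 0.229613.

0.23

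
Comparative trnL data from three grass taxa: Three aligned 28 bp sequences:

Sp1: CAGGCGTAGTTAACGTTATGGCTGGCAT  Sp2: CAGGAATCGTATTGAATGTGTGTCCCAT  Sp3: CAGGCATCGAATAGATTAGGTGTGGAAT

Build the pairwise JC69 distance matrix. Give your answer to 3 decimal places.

Sp1–Sp2: 14/28 sites differ → p = 0.5, d = −0.75 ln(1 − 0.666667) = 0.823960 ≈ 0.824.
Sp1–Sp3: 11/28 sites differ → p ≈ 0.392857, d = −0.75 ln(1 − 0.523809) = 0.556452 ≈ 0.556.
Sp2–Sp3: 9/28 sites differ → p ≈ 0.321429, d = −0.75 ln(1 − 0.428572) = 0.419713 ≈ 0.420.

d(Sp1,Sp2) = 0.824, d(Sp1,Sp3) = 0.556, d(Sp2,Sp3) = 0.420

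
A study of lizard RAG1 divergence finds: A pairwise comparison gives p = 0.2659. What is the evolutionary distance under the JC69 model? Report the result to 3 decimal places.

0.328

d = −(3/4) ln(1 − 4p/3) = −0.75 ln(1 − 0.354533) = −0.75 ln(0.645467)
  = −0.75 × (-0.437781) = 0.328336 substitutions/site.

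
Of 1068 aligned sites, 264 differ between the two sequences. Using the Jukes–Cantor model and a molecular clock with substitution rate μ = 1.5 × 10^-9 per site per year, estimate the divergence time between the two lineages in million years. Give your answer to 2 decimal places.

99.97

p = 264/1068 ≈ 0.247191.
d = −(3/4) ln(1 − 4p/3) = −0.75 ln(1 − 0.329588) = −0.75 ln(0.670412)
  = −0.75 × (-0.399863) = 0.299897 substitutions/site.
Under a molecular clock d = 2μt, so t = d/(2μ) = 0.299897 / (2 × 1.5 × 10^-9) = 99.97 million years.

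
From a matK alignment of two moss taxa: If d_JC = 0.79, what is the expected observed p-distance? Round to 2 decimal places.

0.49

p = (3/4)(1 − e^(−4d/3)) = 0.75 × (1 − e^(-1.053333)) = 0.75 × (1 − 0.348773) = 0.488420.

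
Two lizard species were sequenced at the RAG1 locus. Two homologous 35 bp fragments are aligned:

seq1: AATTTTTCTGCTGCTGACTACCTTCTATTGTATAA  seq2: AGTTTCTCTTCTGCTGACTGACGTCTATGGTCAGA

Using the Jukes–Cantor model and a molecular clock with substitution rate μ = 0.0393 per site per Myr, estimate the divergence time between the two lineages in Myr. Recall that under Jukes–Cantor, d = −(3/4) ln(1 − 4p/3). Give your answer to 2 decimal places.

The sequences differ at 10 of 35 sites (2, 6, 10, 20, 21, 23, 29, 32, 33, 34), so p = 10/35 ≈ 0.285714.
d = −(3/4) ln(1 − 4p/3) = −0.75 ln(1 − 0.380952) = −0.75 ln(0.619048)
  = −0.75 × (-0.479572) = 0.359679 substitutions/site.
Under a molecular clock d = 2μt, so t = d/(2μ) = 0.359679 / (2 × 0.0393) = 4.58 Myr.

4.58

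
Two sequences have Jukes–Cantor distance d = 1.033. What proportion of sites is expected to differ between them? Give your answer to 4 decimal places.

0.5608

p = (3/4)(1 − e^(−4d/3)) = 0.75 × (1 − e^(-1.377333)) = 0.75 × (1 − 0.252250) = 0.560813.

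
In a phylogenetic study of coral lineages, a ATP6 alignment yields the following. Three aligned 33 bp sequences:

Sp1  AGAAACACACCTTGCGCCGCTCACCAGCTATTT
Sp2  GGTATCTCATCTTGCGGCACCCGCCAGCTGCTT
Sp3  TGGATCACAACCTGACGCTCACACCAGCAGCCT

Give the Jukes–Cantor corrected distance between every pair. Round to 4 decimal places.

d(Sp1,Sp2) = 0.4408, d(Sp1,Sp3) = 0.6254, d(Sp2,Sp3) = 0.4975

Sp1–Sp2: 11/33 sites differ → p ≈ 0.333333, d = −0.75 ln(1 − 0.444444) = 0.440839 ≈ 0.4408.
Sp1–Sp3: 14/33 sites differ → p ≈ 0.424242, d = −0.75 ln(1 − 0.565656) = 0.625439 ≈ 0.6254.
Sp2–Sp3: 12/33 sites differ → p ≈ 0.363636, d = −0.75 ln(1 − 0.484848) = 0.497470 ≈ 0.4975.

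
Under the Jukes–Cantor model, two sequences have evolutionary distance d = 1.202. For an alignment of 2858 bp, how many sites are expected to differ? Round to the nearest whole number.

Invert JC69: p = (3/4)(1 − e^(−4d/3)) = 0.75 × (1 − e^(-1.602667)) = 0.75 × (1 − 0.201359) = 0.598981.
Expected differing sites = pL ≈ 0.598981 × 2858 = 1711.887698 ≈ 1712.

1712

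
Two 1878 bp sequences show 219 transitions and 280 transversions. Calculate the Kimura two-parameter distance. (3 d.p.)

P = 219/1878 ≈ 0.116613 and Q = 280/1878 ≈ 0.149095.
Under the Kimura two-parameter model, d = −½ ln(1 − 2P − Q) − ¼ ln(1 − 2Q).
1 − 2P − Q = 0.617679, giving −½ ln(0.617679) = 0.240893.
1 − 2Q = 0.70181, giving −¼ ln(0.70181) = 0.088523.
d = 0.240893 + 0.088523 = 0.329416.

0.329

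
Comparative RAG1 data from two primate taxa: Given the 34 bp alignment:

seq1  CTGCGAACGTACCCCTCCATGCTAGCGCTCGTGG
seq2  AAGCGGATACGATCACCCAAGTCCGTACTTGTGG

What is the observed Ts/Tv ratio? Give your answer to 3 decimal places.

2.000

Transitions are A↔G and C↔T; transversions are all other mismatches.
Transitions: 12. Transversions: 6.
R = 12/6 = 2.000.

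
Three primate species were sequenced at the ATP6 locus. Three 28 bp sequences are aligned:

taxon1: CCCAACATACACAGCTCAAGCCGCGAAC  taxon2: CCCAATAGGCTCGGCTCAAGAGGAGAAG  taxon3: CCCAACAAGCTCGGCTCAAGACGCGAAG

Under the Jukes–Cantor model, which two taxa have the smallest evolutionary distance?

taxon2 and taxon3

taxon1–taxon2: 9/28 differ, p = 0.321, d = 0.420.
taxon1–taxon3: 6/28 differ, p = 0.214, d = 0.252.
taxon2–taxon3: 4/28 differ, p = 0.143, d = 0.158.
The smallest distance is between taxon2 and taxon3.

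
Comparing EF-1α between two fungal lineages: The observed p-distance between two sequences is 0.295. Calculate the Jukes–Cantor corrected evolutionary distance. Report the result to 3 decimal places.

d = −(3/4) ln(1 − 4p/3) = −0.75 ln(1 − 0.393333) = −0.75 ln(0.606667)
  = −0.75 × (-0.499775) = 0.374831 substitutions/site.

0.375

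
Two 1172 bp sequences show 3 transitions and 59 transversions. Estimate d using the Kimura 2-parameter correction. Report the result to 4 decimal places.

0.0551

P = 3/1172 ≈ 0.00256 and Q = 59/1172 ≈ 0.050341.
Under the Kimura two-parameter model, d = −½ ln(1 − 2P − Q) − ¼ ln(1 − 2Q).
1 − 2P − Q = 0.944539, giving −½ ln(0.944539) = 0.028529.
1 − 2Q = 0.899318, giving −¼ ln(0.899318) = 0.026530.
d = 0.028529 + 0.026530 = 0.055059.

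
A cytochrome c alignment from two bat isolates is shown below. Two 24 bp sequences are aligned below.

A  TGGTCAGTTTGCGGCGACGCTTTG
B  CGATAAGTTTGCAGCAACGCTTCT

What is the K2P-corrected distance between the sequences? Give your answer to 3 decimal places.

Of 24 sites, 5 differences are transitions and 2 are transversions, so P = 5/24 ≈ 0.208333 and Q = 2/24 ≈ 0.083333.
Under the Kimura two-parameter model, d = −½ ln(1 − 2P − Q) − ¼ ln(1 − 2Q).
1 − 2P − Q = 0.500001, giving −½ ln(0.500001) = 0.346573.
1 − 2Q = 0.833334, giving −¼ ln(0.833334) = 0.045580.
d = 0.346573 + 0.045580 = 0.392153.

0.392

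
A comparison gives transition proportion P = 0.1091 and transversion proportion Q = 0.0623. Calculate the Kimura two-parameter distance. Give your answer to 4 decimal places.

0.1979

Under the Kimura two-parameter model, d = −½ ln(1 − 2P − Q) − ¼ ln(1 − 2Q).
1 − 2P − Q = 0.7195, giving −½ ln(0.7195) = 0.164599.
1 − 2Q = 0.8754, giving −¼ ln(0.8754) = 0.033269.
d = 0.164599 + 0.033269 = 0.197868.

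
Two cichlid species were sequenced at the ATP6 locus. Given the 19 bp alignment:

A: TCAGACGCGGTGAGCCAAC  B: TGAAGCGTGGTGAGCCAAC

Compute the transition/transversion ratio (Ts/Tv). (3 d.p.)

Transitions are A↔G and C↔T; transversions are all other mismatches.
Transitions: 3. Transversions: 1.
R = 3/1 = 3.000.

3.000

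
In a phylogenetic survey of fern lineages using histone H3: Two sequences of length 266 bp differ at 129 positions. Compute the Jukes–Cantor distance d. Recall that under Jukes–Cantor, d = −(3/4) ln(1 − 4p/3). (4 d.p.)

p = 129/266 ≈ 0.484962.
d = −(3/4) ln(1 − 4p/3) = −0.75 ln(1 − 0.646616) = −0.75 ln(0.353384)
  = −0.75 × (-1.040200) = 0.780150 substitutions/site.

0.7802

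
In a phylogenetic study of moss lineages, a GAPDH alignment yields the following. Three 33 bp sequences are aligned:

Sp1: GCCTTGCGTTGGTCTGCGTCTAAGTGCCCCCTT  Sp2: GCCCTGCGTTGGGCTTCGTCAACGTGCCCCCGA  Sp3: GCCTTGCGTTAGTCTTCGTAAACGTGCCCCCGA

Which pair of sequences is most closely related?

Sp1–Sp2: 7/33 differ, p = 0.212, d = 0.249.
Sp1–Sp3: 7/33 differ, p = 0.212, d = 0.249.
Sp2–Sp3: 4/33 differ, p = 0.121, d = 0.132.
The smallest distance is between Sp2 and Sp3.

Sp2 and Sp3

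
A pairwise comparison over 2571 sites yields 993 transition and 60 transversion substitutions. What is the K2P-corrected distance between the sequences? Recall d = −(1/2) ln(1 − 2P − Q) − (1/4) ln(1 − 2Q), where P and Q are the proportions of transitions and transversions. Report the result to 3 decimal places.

P = 993/2571 ≈ 0.386231 and Q = 60/2571 ≈ 0.023337.
Under the Kimura two-parameter model, d = −½ ln(1 − 2P − Q) − ¼ ln(1 − 2Q).
1 − 2P − Q = 0.204201, giving −½ ln(0.204201) = 0.794325.
1 − 2Q = 0.953326, giving −¼ ln(0.953326) = 0.011950.
d = 0.794325 + 0.011950 = 0.806275.

0.806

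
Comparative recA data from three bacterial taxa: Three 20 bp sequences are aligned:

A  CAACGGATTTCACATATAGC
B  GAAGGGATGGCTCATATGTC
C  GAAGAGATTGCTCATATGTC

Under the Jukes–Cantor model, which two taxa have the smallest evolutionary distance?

B and C

A–B: 7/20 differ, p = 0.350, d = 0.471.
A–C: 7/20 differ, p = 0.350, d = 0.471.
B–C: 2/20 differ, p = 0.100, d = 0.107.
The smallest distance is between B and C.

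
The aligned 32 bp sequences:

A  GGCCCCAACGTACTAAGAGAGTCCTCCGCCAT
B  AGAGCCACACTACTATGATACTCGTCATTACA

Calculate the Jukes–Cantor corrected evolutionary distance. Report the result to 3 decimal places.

The sequences differ at 16 of 32 sites, so p = 16/32 = 0.5.
d = −(3/4) ln(1 − 4p/3) = −0.75 ln(1 − 0.666667) = −0.75 ln(0.333333)
  = −0.75 × (-1.098613) = 0.823960 substitutions/site.

0.824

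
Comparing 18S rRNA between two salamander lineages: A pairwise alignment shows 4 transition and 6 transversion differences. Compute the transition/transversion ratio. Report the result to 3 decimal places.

R = 4/6 = 0.666666… ≈ 0.667 (to 3 d.p.).

0.667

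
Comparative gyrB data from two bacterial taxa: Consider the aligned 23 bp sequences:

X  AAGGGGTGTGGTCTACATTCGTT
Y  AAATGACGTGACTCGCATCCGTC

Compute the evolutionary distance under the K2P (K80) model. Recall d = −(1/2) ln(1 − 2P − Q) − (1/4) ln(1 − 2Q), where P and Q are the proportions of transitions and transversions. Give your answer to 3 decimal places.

1.244

Of 23 sites, 10 differences are transitions and 1 are transversions, so P = 10/23 ≈ 0.434783 and Q = 1/23 ≈ 0.043478.
Under the Kimura two-parameter model, d = −½ ln(1 − 2P − Q) − ¼ ln(1 − 2Q).
1 − 2P − Q = 0.086956, giving −½ ln(0.086956) = 1.221177.
1 − 2Q = 0.913044, giving −¼ ln(0.913044) = 0.022743.
d = 1.221177 + 0.022743 = 1.243920.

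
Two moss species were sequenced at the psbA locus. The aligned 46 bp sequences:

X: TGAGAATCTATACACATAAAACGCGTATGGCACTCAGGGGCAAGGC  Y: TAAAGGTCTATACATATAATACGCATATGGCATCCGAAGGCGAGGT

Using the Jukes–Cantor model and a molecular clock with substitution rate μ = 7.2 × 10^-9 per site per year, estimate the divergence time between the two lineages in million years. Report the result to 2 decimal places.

The sequences differ at 14 of 46 sites, so p = 14/46 ≈ 0.304348.
d = −(3/4) ln(1 − 4p/3) = −0.75 ln(1 − 0.405797) = −0.75 ln(0.594203)
  = −0.75 × (-0.520534) = 0.390401 substitutions/site.
Under a molecular clock d = 2μt, so t = d/(2μ) = 0.390401 / (2 × 7.2 × 10^-9) = 27.11 million years.

27.11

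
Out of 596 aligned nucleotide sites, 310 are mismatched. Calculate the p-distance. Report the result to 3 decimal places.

p = 310/596 = 0.520134… ≈ 0.520 (to 3 d.p.).

0.520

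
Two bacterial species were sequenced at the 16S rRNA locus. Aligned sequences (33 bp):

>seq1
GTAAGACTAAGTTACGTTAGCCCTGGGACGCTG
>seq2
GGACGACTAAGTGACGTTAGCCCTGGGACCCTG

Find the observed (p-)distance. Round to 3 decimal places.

0.121

The sequences differ at 4 of 33 positions (sites 2, 4, 13, 30).
p = 4/33 = 0.121212… ≈ 0.121 (to 3 d.p.).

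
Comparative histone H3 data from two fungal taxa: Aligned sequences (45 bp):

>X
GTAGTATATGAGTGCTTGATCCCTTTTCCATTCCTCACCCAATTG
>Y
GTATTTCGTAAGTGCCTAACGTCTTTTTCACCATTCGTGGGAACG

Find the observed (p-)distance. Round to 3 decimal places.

0.489

The sequences differ at 22 of 45 positions.
p = 22/45 = 0.488888… ≈ 0.489 (to 3 d.p.).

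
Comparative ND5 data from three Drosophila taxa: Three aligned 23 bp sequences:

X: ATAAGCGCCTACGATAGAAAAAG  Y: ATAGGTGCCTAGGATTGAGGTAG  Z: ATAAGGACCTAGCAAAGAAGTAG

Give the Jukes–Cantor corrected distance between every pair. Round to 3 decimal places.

X–Y: 7/23 sites differ → p ≈ 0.304348, d = −0.75 ln(1 − 0.405797) = 0.390401 ≈ 0.390.
X–Z: 7/23 sites differ → p ≈ 0.304348, d = −0.75 ln(1 − 0.405797) = 0.390401 ≈ 0.390.
Y–Z: 7/23 sites differ → p ≈ 0.304348, d = −0.75 ln(1 − 0.405797) = 0.390401 ≈ 0.390.

d(X,Y) = 0.390, d(X,Z) = 0.390, d(Y,Z) = 0.390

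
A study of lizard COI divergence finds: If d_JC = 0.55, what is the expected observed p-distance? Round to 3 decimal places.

p = (3/4)(1 − e^(−4d/3)) = 0.75 × (1 − e^(-0.733333)) = 0.75 × (1 − 0.480305) = 0.389771.

0.390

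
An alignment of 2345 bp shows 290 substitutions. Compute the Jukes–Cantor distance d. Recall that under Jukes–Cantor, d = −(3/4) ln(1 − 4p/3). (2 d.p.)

0.14

p = 290/2345 ≈ 0.123667.
d = −(3/4) ln(1 − 4p/3) = −0.75 ln(1 − 0.164889) = −0.75 ln(0.835111)
  = −0.75 × (-0.180191) = 0.135143 substitutions/site.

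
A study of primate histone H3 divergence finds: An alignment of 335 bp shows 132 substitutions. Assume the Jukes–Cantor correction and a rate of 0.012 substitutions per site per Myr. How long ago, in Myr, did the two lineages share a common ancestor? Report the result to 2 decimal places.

23.29

p = 132/335 ≈ 0.39403.
d = −(3/4) ln(1 − 4p/3) = −0.75 ln(1 − 0.525373) = −0.75 ln(0.474627)
  = −0.75 × (-0.745226) = 0.558920 substitutions/site.
Under a molecular clock d = 2μt, so t = d/(2μ) = 0.558920 / (2 × 0.012) = 23.29 Myr.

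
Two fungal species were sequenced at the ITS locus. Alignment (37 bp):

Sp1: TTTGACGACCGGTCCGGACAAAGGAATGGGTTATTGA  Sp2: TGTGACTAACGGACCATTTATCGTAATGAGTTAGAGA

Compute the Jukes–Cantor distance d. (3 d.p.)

0.527

The sequences differ at 14 of 37 sites, so p = 14/37 ≈ 0.378378.
d = −(3/4) ln(1 − 4p/3) = −0.75 ln(1 − 0.504504) = −0.75 ln(0.495496)
  = −0.75 × (-0.702196) = 0.526647 substitutions/site.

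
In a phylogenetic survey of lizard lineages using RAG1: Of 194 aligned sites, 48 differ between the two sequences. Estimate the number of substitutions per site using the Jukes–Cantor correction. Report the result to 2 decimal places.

p = 48/194 ≈ 0.247423.
d = −(3/4) ln(1 − 4p/3) = −0.75 ln(1 − 0.329897) = −0.75 ln(0.670103)
  = −0.75 × (-0.400324) = 0.300243 substitutions/site.

0.30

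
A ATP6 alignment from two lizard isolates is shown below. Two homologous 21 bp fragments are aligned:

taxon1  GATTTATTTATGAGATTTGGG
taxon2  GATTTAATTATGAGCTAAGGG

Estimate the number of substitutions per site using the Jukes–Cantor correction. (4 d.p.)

The sequences differ at 4 of 21 sites (7, 15, 17, 18), so p = 4/21 ≈ 0.190476.
d = −(3/4) ln(1 − 4p/3) = −0.75 ln(1 − 0.253968) = −0.75 ln(0.746032)
  = −0.75 × (-0.292987) = 0.219740 substitutions/site.

0.2197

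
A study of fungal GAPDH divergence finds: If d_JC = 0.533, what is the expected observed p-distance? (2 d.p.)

p = (3/4)(1 − e^(−4d/3)) = 0.75 × (1 − e^(-0.710667)) = 0.75 × (1 − 0.491316) = 0.381513.

0.38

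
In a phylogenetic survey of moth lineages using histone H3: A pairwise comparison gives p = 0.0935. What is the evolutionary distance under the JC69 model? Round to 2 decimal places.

d = −(3/4) ln(1 − 4p/3) = −0.75 ln(1 − 0.124667) = −0.75 ln(0.875333)
  = −0.75 × (-0.133151) = 0.099863 substitutions/site.

0.10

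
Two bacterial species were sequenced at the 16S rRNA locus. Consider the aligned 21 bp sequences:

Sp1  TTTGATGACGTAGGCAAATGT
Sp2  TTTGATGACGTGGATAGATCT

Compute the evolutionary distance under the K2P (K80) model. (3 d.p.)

Of 21 sites, 4 differences are transitions and 1 are transversions, so P = 4/21 ≈ 0.190476 and Q = 1/21 ≈ 0.047619.
Under the Kimura two-parameter model, d = −½ ln(1 − 2P − Q) − ¼ ln(1 − 2Q).
1 − 2P − Q = 0.571429, giving −½ ln(0.571429) = 0.279808.
1 − 2Q = 0.904762, giving −¼ ln(0.904762) = 0.025021.
d = 0.279808 + 0.025021 = 0.304829.

0.305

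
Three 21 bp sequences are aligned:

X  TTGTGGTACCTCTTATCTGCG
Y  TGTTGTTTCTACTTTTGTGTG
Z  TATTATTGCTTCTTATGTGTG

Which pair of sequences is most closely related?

Y and Z

X–Y: 9/21 differ, p = 0.429, d = 0.635.
X–Z: 8/21 differ, p = 0.381, d = 0.532.
Y–Z: 5/21 differ, p = 0.238, d = 0.286.
The smallest distance is between Y and Z.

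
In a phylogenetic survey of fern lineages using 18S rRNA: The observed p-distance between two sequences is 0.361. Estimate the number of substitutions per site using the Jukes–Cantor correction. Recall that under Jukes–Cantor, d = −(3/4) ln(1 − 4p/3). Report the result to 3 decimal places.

0.492

d = −(3/4) ln(1 − 4p/3) = −0.75 ln(1 − 0.481333) = −0.75 ln(0.518667)
  = −0.75 × (-0.656493) = 0.492370 substitutions/site.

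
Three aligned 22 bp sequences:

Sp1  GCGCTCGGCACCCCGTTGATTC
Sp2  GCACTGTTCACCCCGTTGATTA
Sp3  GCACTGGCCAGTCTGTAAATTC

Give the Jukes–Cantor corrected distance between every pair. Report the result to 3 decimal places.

d(Sp1,Sp2) = 0.271, d(Sp1,Sp3) = 0.497, d(Sp2,Sp3) = 0.497

Sp1–Sp2: 5/22 sites differ → p ≈ 0.227273, d = −0.75 ln(1 − 0.303031) = 0.270761 ≈ 0.271.
Sp1–Sp3: 8/22 sites differ → p ≈ 0.363636, d = −0.75 ln(1 − 0.484848) = 0.497470 ≈ 0.497.
Sp2–Sp3: 8/22 sites differ → p ≈ 0.363636, d = −0.75 ln(1 − 0.484848) = 0.497470 ≈ 0.497.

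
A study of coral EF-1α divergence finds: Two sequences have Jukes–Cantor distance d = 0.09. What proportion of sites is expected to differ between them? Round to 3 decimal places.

p = (3/4)(1 − e^(−4d/3)) = 0.75 × (1 − e^(-0.12)) = 0.75 × (1 − 0.886920) = 0.084810.

0.085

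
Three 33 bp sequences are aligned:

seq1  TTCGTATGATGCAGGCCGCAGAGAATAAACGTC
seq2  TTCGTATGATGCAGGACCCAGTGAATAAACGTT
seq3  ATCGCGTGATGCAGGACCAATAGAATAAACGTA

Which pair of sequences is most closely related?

seq1–seq2: 4/33 differ, p = 0.121, d = 0.132.
seq1–seq3: 8/33 differ, p = 0.242, d = 0.293.
seq2–seq3: 7/33 differ, p = 0.212, d = 0.249.
The smallest distance is between seq1 and seq2.

seq1 and seq2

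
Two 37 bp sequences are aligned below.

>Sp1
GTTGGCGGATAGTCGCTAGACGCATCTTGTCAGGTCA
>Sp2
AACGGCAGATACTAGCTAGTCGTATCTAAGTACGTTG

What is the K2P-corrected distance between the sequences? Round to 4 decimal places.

0.6048

Of 37 sites, 8 differences are transitions and 7 are transversions, so P = 8/37 ≈ 0.216216 and Q = 7/37 ≈ 0.189189.
Under the Kimura two-parameter model, d = −½ ln(1 − 2P − Q) − ¼ ln(1 − 2Q).
1 − 2P − Q = 0.378379, giving −½ ln(0.378379) = 0.485929.
1 − 2Q = 0.621622, giving −¼ ln(0.621622) = 0.118856.
d = 0.485929 + 0.118856 = 0.604785.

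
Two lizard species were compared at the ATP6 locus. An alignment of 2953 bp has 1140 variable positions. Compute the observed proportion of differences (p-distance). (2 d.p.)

p = 1140/2953 = 0.386048… ≈ 0.39 (to 2 d.p.).

0.39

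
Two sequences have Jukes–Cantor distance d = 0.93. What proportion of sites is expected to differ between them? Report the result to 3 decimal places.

0.533

p = (3/4)(1 − e^(−4d/3)) = 0.75 × (1 − e^(-1.24)) = 0.75 × (1 − 0.289384) = 0.532962.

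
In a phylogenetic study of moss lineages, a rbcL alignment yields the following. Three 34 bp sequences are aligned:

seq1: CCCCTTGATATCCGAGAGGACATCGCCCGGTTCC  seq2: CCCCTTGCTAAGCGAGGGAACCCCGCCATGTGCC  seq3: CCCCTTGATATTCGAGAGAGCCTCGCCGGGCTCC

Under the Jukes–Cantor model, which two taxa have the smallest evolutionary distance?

seq1 and seq3

seq1–seq2: 10/34 differ, p = 0.294, d = 0.373.
seq1–seq3: 6/34 differ, p = 0.176, d = 0.201.
seq2–seq3: 10/34 differ, p = 0.294, d = 0.373.
The smallest distance is between seq1 and seq3.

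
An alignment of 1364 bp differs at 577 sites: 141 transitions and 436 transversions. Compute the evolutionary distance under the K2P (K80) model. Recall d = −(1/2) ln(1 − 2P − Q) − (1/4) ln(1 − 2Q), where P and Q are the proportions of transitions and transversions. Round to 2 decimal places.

P = 141/1364 ≈ 0.103372 and Q = 436/1364 ≈ 0.319648.
Under the Kimura two-parameter model, d = −½ ln(1 − 2P − Q) − ¼ ln(1 − 2Q).
1 − 2P − Q = 0.473608, giving −½ ln(0.473608) = 0.373688.
1 − 2Q = 0.360704, giving −¼ ln(0.360704) = 0.254924.
d = 0.373688 + 0.254924 = 0.628612.

0.63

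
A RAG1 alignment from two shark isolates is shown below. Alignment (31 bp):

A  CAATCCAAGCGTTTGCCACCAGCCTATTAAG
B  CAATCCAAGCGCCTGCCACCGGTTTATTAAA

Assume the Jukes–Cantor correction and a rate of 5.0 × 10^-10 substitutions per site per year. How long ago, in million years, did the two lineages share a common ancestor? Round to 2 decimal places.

The sequences differ at 6 of 31 sites (12, 13, 21, 23, 24, 31), so p = 6/31 ≈ 0.193548.
d = −(3/4) ln(1 − 4p/3) = −0.75 ln(1 − 0.258064) = −0.75 ln(0.741936)
  = −0.75 × (-0.298492) = 0.223869 substitutions/site.
Under a molecular clock d = 2μt, so t = d/(2μ) = 0.223869 / (2 × 5.0 × 10^-10) = 223.87 million years.

223.87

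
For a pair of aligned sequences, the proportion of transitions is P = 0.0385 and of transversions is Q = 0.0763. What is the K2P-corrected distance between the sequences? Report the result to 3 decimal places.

Under the Kimura two-parameter model, d = −½ ln(1 − 2P − Q) − ¼ ln(1 − 2Q).
1 − 2P − Q = 0.8467, giving −½ ln(0.8467) = 0.083204.
1 − 2Q = 0.8474, giving −¼ ln(0.8474) = 0.041396.
d = 0.083204 + 0.041396 = 0.124600.

0.125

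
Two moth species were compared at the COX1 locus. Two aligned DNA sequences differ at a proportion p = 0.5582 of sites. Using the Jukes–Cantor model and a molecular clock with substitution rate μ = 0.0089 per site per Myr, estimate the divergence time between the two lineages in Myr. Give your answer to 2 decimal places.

d = −(3/4) ln(1 − 4p/3) = −0.75 ln(1 − 0.744267) = −0.75 ln(0.255733)
  = −0.75 × (-1.363621) = 1.022716 substitutions/site.
Under a molecular clock d = 2μt, so t = d/(2μ) = 1.022716 / (2 × 0.0089) = 57.46 Myr.

57.46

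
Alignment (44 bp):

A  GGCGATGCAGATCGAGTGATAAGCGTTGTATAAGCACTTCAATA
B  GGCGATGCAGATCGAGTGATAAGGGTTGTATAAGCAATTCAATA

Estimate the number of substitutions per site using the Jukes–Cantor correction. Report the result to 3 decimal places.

The sequences differ at 2 of 44 sites (24, 37), so p = 2/44 ≈ 0.045455.
d = −(3/4) ln(1 − 4p/3) = −0.75 ln(1 − 0.060607) = −0.75 ln(0.939393)
  = −0.75 × (-0.062521) = 0.046891 substitutions/site.

0.047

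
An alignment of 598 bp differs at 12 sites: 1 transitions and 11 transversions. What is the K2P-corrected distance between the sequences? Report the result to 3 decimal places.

P = 1/598 ≈ 0.001672 and Q = 11/598 ≈ 0.018395.
Under the Kimura two-parameter model, d = −½ ln(1 − 2P − Q) − ¼ ln(1 − 2Q).
1 − 2P − Q = 0.978261, giving −½ ln(0.978261) = 0.010989.
1 − 2Q = 0.96321, giving −¼ ln(0.96321) = 0.009371.
d = 0.010989 + 0.009371 = 0.020360.

0.020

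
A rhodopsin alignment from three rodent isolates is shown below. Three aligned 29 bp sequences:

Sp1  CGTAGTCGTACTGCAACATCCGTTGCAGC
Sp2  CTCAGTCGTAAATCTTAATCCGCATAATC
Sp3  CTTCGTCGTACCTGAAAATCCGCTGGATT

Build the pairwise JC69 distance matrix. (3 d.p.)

Sp1–Sp2: 13/29 sites differ → p ≈ 0.448276, d = −0.75 ln(1 − 0.597701) = 0.682920 ≈ 0.683.
Sp1–Sp3: 10/29 sites differ → p ≈ 0.344828, d = −0.75 ln(1 − 0.459771) = 0.461822 ≈ 0.462.
Sp2–Sp3: 11/29 sites differ → p ≈ 0.37931, d = −0.75 ln(1 − 0.505747) = 0.528531 ≈ 0.529.

d(Sp1,Sp2) = 0.683, d(Sp1,Sp3) = 0.462, d(Sp2,Sp3) = 0.529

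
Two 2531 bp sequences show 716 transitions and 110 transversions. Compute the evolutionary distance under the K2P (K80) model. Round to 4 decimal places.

0.4926

P = 716/2531 ≈ 0.282892 and Q = 110/2531 ≈ 0.043461.
Under the Kimura two-parameter model, d = −½ ln(1 − 2P − Q) − ¼ ln(1 − 2Q).
1 − 2P − Q = 0.390755, giving −½ ln(0.390755) = 0.469837.
1 − 2Q = 0.913078, giving −¼ ln(0.913078) = 0.022733.
d = 0.469837 + 0.022733 = 0.492570.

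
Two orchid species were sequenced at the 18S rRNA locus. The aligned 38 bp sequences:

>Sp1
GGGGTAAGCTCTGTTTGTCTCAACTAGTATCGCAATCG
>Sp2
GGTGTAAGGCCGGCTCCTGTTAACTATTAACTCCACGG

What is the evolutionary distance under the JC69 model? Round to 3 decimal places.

0.560

The sequences differ at 15 of 38 sites, so p = 15/38 ≈ 0.394737.
d = −(3/4) ln(1 − 4p/3) = −0.75 ln(1 − 0.526316) = −0.75 ln(0.473684)
  = −0.75 × (-0.747215) = 0.560411 substitutions/site.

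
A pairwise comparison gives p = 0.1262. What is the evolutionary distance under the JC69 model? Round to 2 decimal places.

0.14

d = −(3/4) ln(1 − 4p/3) = −0.75 ln(1 − 0.168267) = −0.75 ln(0.831733)
  = −0.75 × (-0.184244) = 0.138183 substitutions/site.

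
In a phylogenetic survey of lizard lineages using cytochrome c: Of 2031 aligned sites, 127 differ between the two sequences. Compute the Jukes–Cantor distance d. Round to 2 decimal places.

0.07

p = 127/2031 ≈ 0.062531.
d = −(3/4) ln(1 − 4p/3) = −0.75 ln(1 − 0.083375) = −0.75 ln(0.916625)
  = −0.75 × (-0.087057) = 0.065293 substitutions/site.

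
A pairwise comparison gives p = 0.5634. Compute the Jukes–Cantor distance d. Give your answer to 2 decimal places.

d = −(3/4) ln(1 − 4p/3) = −0.75 ln(1 − 0.7512) = −0.75 ln(0.2488)
  = −0.75 × (-1.391106) = 1.043330 substitutions/site.

1.04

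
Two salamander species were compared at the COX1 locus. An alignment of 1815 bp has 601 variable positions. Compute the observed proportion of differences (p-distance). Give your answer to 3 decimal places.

0.331

p = 601/1815 = 0.331129… ≈ 0.331 (to 3 d.p.).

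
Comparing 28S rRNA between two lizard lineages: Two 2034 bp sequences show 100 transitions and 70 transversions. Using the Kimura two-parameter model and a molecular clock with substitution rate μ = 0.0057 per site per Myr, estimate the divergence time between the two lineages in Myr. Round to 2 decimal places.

P = 100/2034 ≈ 0.049164 and Q = 70/2034 ≈ 0.034415.
Under the Kimura two-parameter model, d = −½ ln(1 − 2P − Q) − ¼ ln(1 − 2Q).
1 − 2P − Q = 0.867257, giving −½ ln(0.867257) = 0.071210.
1 − 2Q = 0.93117, giving −¼ ln(0.93117) = 0.017828.
d = 0.071210 + 0.017828 = 0.089038.
Under a molecular clock d = 2μt, so t = d/(2μ) = 0.089038 / (2 × 0.0057) = 7.81 Myr.

7.81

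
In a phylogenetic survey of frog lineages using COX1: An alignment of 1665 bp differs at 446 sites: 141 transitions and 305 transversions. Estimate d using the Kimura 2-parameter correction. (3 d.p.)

0.331

P = 141/1665 ≈ 0.084685 and Q = 305/1665 ≈ 0.183183.
Under the Kimura two-parameter model, d = −½ ln(1 − 2P − Q) − ¼ ln(1 − 2Q).
1 − 2P − Q = 0.647447, giving −½ ln(0.647447) = 0.217359.
1 − 2Q = 0.633634, giving −¼ ln(0.633634) = 0.114071.
d = 0.217359 + 0.114071 = 0.331430.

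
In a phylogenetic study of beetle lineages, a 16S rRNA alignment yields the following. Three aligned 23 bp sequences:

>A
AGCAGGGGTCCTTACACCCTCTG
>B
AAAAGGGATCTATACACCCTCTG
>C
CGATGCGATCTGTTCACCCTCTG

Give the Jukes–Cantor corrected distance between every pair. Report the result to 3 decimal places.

A–B: 5/23 sites differ → p ≈ 0.217391, d = −0.75 ln(1 − 0.289855) = 0.256715 ≈ 0.257.
A–C: 8/23 sites differ → p ≈ 0.347826, d = −0.75 ln(1 − 0.463768) = 0.467391 ≈ 0.467.
B–C: 6/23 sites differ → p ≈ 0.26087, d = −0.75 ln(1 − 0.347827) = 0.320584 ≈ 0.321.

d(A,B) = 0.257, d(A,C) = 0.467, d(B,C) = 0.321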